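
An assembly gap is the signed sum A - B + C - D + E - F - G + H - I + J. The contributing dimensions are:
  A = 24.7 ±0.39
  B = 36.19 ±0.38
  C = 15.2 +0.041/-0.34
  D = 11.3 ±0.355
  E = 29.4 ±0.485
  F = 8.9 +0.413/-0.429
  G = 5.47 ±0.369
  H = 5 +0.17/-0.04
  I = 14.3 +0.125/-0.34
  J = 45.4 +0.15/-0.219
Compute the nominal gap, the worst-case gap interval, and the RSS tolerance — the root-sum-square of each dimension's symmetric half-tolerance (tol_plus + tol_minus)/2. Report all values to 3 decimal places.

nominal=43.540 wc=[40.424,46.649] rss=1.052

Stack each dimension's contribution:
  +A: nom +24.700 → Σnom=24.700; wc +0.390/-0.390 → slack +0.390/-0.390; half-tol=0.390, Σhalf²=0.152100
  -B: nom -36.190 → Σnom=-11.490; wc +0.380/-0.380 → slack +0.770/-0.770; half-tol=0.380, Σhalf²=0.296500
  +C: nom +15.200 → Σnom=3.710; wc +0.041/-0.340 → slack +0.811/-1.110; half-tol=0.191, Σhalf²=0.332790
  -D: nom -11.300 → Σnom=-7.590; wc +0.355/-0.355 → slack +1.166/-1.465; half-tol=0.355, Σhalf²=0.458815
  +E: nom +29.400 → Σnom=21.810; wc +0.485/-0.485 → slack +1.651/-1.950; half-tol=0.485, Σhalf²=0.694040
  -F: nom -8.900 → Σnom=12.910; wc +0.429/-0.413 → slack +2.080/-2.363; half-tol=0.421, Σhalf²=0.871281
  -G: nom -5.470 → Σnom=7.440; wc +0.369/-0.369 → slack +2.449/-2.732; half-tol=0.369, Σhalf²=1.007442
  +H: nom +5.000 → Σnom=12.440; wc +0.170/-0.040 → slack +2.619/-2.772; half-tol=0.105, Σhalf²=1.018467
  -I: nom -14.300 → Σnom=-1.860; wc +0.340/-0.125 → slack +2.959/-2.897; half-tol=0.233, Σhalf²=1.072523
  +J: nom +45.400 → Σnom=43.540; wc +0.150/-0.219 → slack +3.109/-3.116; half-tol=0.184, Σhalf²=1.106564
Nominal = 43.540. Worst-case = [43.540 - 3.116, 43.540 + 3.109] = [40.424, 46.649]. RSS = √1.106564 = 1.052.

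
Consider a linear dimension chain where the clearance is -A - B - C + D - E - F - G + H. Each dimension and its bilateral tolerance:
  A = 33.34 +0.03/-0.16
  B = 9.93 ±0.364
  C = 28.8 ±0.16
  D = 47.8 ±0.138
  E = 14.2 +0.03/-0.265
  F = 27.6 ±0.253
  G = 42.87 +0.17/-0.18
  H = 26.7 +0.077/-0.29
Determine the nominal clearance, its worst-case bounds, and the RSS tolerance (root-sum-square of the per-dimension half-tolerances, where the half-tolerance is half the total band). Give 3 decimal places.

Stack each dimension's contribution:
  -A: nom -33.340 → Σnom=-33.340; wc +0.160/-0.030 → slack +0.160/-0.030; half-tol=0.095, Σhalf²=0.009025
  -B: nom -9.930 → Σnom=-43.270; wc +0.364/-0.364 → slack +0.524/-0.394; half-tol=0.364, Σhalf²=0.141521
  -C: nom -28.800 → Σnom=-72.070; wc +0.160/-0.160 → slack +0.684/-0.554; half-tol=0.160, Σhalf²=0.167121
  +D: nom +47.800 → Σnom=-24.270; wc +0.138/-0.138 → slack +0.822/-0.692; half-tol=0.138, Σhalf²=0.186165
  -E: nom -14.200 → Σnom=-38.470; wc +0.265/-0.030 → slack +1.087/-0.722; half-tol=0.148, Σhalf²=0.207921
  -F: nom -27.600 → Σnom=-66.070; wc +0.253/-0.253 → slack +1.340/-0.975; half-tol=0.253, Σhalf²=0.271930
  -G: nom -42.870 → Σnom=-108.940; wc +0.180/-0.170 → slack +1.520/-1.145; half-tol=0.175, Σhalf²=0.302555
  +H: nom +26.700 → Σnom=-82.240; wc +0.077/-0.290 → slack +1.597/-1.435; half-tol=0.183, Σhalf²=0.336228
Nominal = -82.240. Worst-case = [-82.240 - 1.435, -82.240 + 1.597] = [-83.675, -80.643]. RSS = √0.336228 = 0.580.

nominal=-82.240 wc=[-83.675,-80.643] rss=0.580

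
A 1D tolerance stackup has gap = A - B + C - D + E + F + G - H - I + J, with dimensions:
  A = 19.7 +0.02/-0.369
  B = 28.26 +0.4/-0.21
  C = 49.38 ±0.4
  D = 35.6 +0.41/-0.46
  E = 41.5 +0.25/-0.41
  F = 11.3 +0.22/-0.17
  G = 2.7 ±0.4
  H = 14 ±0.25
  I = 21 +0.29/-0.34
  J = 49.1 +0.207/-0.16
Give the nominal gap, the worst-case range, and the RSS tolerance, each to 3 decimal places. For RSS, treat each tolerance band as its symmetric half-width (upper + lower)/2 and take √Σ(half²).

Stack each dimension's contribution:
  +A: nom +19.700 → Σnom=19.700; wc +0.020/-0.369 → slack +0.020/-0.369; half-tol=0.195, Σhalf²=0.037830
  -B: nom -28.260 → Σnom=-8.560; wc +0.210/-0.400 → slack +0.230/-0.769; half-tol=0.305, Σhalf²=0.130855
  +C: nom +49.380 → Σnom=40.820; wc +0.400/-0.400 → slack +0.630/-1.169; half-tol=0.400, Σhalf²=0.290855
  -D: nom -35.600 → Σnom=5.220; wc +0.460/-0.410 → slack +1.090/-1.579; half-tol=0.435, Σhalf²=0.480080
  +E: nom +41.500 → Σnom=46.720; wc +0.250/-0.410 → slack +1.340/-1.989; half-tol=0.330, Σhalf²=0.588980
  +F: nom +11.300 → Σnom=58.020; wc +0.220/-0.170 → slack +1.560/-2.159; half-tol=0.195, Σhalf²=0.627005
  +G: nom +2.700 → Σnom=60.720; wc +0.400/-0.400 → slack +1.960/-2.559; half-tol=0.400, Σhalf²=0.787005
  -H: nom -14.000 → Σnom=46.720; wc +0.250/-0.250 → slack +2.210/-2.809; half-tol=0.250, Σhalf²=0.849505
  -I: nom -21.000 → Σnom=25.720; wc +0.340/-0.290 → slack +2.550/-3.099; half-tol=0.315, Σhalf²=0.948730
  +J: nom +49.100 → Σnom=74.820; wc +0.207/-0.160 → slack +2.757/-3.259; half-tol=0.183, Σhalf²=0.982402
Nominal = 74.820. Worst-case = [74.820 - 3.259, 74.820 + 2.757] = [71.561, 77.577]. RSS = √0.982402 = 0.991.

nominal=74.820 wc=[71.561,77.577] rss=0.991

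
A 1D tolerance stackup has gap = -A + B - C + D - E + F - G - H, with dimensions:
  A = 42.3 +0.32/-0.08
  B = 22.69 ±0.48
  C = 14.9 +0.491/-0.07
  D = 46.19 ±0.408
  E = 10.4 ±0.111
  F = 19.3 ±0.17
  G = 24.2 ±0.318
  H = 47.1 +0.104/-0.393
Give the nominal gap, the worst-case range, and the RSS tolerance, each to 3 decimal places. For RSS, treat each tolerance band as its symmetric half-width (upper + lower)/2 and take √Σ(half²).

Stack each dimension's contribution:
  -A: nom -42.300 → Σnom=-42.300; wc +0.080/-0.320 → slack +0.080/-0.320; half-tol=0.200, Σhalf²=0.040000
  +B: nom +22.690 → Σnom=-19.610; wc +0.480/-0.480 → slack +0.560/-0.800; half-tol=0.480, Σhalf²=0.270400
  -C: nom -14.900 → Σnom=-34.510; wc +0.070/-0.491 → slack +0.630/-1.291; half-tol=0.280, Σhalf²=0.349080
  +D: nom +46.190 → Σnom=11.680; wc +0.408/-0.408 → slack +1.038/-1.699; half-tol=0.408, Σhalf²=0.515544
  -E: nom -10.400 → Σnom=1.280; wc +0.111/-0.111 → slack +1.149/-1.810; half-tol=0.111, Σhalf²=0.527865
  +F: nom +19.300 → Σnom=20.580; wc +0.170/-0.170 → slack +1.319/-1.980; half-tol=0.170, Σhalf²=0.556765
  -G: nom -24.200 → Σnom=-3.620; wc +0.318/-0.318 → slack +1.637/-2.298; half-tol=0.318, Σhalf²=0.657889
  -H: nom -47.100 → Σnom=-50.720; wc +0.393/-0.104 → slack +2.030/-2.402; half-tol=0.248, Σhalf²=0.719641
Nominal = -50.720. Worst-case = [-50.720 - 2.402, -50.720 + 2.030] = [-53.122, -48.690]. RSS = √0.719641 = 0.848.

nominal=-50.720 wc=[-53.122,-48.690] rss=0.848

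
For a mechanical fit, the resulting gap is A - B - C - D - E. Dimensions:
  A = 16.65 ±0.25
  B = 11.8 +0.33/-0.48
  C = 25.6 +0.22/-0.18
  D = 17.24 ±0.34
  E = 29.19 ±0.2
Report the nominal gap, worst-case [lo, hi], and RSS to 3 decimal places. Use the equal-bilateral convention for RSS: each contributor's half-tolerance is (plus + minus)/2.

Stack each dimension's contribution:
  +A: nom +16.650 → Σnom=16.650; wc +0.250/-0.250 → slack +0.250/-0.250; half-tol=0.250, Σhalf²=0.062500
  -B: nom -11.800 → Σnom=4.850; wc +0.480/-0.330 → slack +0.730/-0.580; half-tol=0.405, Σhalf²=0.226525
  -C: nom -25.600 → Σnom=-20.750; wc +0.180/-0.220 → slack +0.910/-0.800; half-tol=0.200, Σhalf²=0.266525
  -D: nom -17.240 → Σnom=-37.990; wc +0.340/-0.340 → slack +1.250/-1.140; half-tol=0.340, Σhalf²=0.382125
  -E: nom -29.190 → Σnom=-67.180; wc +0.200/-0.200 → slack +1.450/-1.340; half-tol=0.200, Σhalf²=0.422125
Nominal = -67.180. Worst-case = [-67.180 - 1.340, -67.180 + 1.450] = [-68.520, -65.730]. RSS = √0.422125 = 0.650.

nominal=-67.180 wc=[-68.520,-65.730] rss=0.650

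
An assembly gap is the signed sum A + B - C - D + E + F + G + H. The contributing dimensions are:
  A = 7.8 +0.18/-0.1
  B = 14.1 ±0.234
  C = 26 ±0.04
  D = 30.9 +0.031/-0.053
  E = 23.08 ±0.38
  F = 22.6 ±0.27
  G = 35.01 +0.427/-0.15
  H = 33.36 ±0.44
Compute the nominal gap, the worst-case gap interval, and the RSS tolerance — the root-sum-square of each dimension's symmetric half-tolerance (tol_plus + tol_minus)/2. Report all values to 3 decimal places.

Stack each dimension's contribution:
  +A: nom +7.800 → Σnom=7.800; wc +0.180/-0.100 → slack +0.180/-0.100; half-tol=0.140, Σhalf²=0.019600
  +B: nom +14.100 → Σnom=21.900; wc +0.234/-0.234 → slack +0.414/-0.334; half-tol=0.234, Σhalf²=0.074356
  -C: nom -26.000 → Σnom=-4.100; wc +0.040/-0.040 → slack +0.454/-0.374; half-tol=0.040, Σhalf²=0.075956
  -D: nom -30.900 → Σnom=-35.000; wc +0.053/-0.031 → slack +0.507/-0.405; half-tol=0.042, Σhalf²=0.077720
  +E: nom +23.080 → Σnom=-11.920; wc +0.380/-0.380 → slack +0.887/-0.785; half-tol=0.380, Σhalf²=0.222120
  +F: nom +22.600 → Σnom=10.680; wc +0.270/-0.270 → slack +1.157/-1.055; half-tol=0.270, Σhalf²=0.295020
  +G: nom +35.010 → Σnom=45.690; wc +0.427/-0.150 → slack +1.584/-1.205; half-tol=0.288, Σhalf²=0.378252
  +H: nom +33.360 → Σnom=79.050; wc +0.440/-0.440 → slack +2.024/-1.645; half-tol=0.440, Σhalf²=0.571852
Nominal = 79.050. Worst-case = [79.050 - 1.645, 79.050 + 2.024] = [77.405, 81.074]. RSS = √0.571852 = 0.756.

nominal=79.050 wc=[77.405,81.074] rss=0.756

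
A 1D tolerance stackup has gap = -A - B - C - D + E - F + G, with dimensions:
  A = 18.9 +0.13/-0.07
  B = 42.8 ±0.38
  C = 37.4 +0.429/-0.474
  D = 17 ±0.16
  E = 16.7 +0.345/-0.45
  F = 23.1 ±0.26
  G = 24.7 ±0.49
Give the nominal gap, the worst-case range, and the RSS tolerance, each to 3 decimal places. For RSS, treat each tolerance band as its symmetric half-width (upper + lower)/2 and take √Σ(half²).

nominal=-97.800 wc=[-100.099,-95.621] rss=0.922

Stack each dimension's contribution:
  -A: nom -18.900 → Σnom=-18.900; wc +0.070/-0.130 → slack +0.070/-0.130; half-tol=0.100, Σhalf²=0.010000
  -B: nom -42.800 → Σnom=-61.700; wc +0.380/-0.380 → slack +0.450/-0.510; half-tol=0.380, Σhalf²=0.154400
  -C: nom -37.400 → Σnom=-99.100; wc +0.474/-0.429 → slack +0.924/-0.939; half-tol=0.452, Σhalf²=0.358252
  -D: nom -17.000 → Σnom=-116.100; wc +0.160/-0.160 → slack +1.084/-1.099; half-tol=0.160, Σhalf²=0.383852
  +E: nom +16.700 → Σnom=-99.400; wc +0.345/-0.450 → slack +1.429/-1.549; half-tol=0.397, Σhalf²=0.541859
  -F: nom -23.100 → Σnom=-122.500; wc +0.260/-0.260 → slack +1.689/-1.809; half-tol=0.260, Σhalf²=0.609459
  +G: nom +24.700 → Σnom=-97.800; wc +0.490/-0.490 → slack +2.179/-2.299; half-tol=0.490, Σhalf²=0.849558
Nominal = -97.800. Worst-case = [-97.800 - 2.299, -97.800 + 2.179] = [-100.099, -95.621]. RSS = √0.849558 = 0.922.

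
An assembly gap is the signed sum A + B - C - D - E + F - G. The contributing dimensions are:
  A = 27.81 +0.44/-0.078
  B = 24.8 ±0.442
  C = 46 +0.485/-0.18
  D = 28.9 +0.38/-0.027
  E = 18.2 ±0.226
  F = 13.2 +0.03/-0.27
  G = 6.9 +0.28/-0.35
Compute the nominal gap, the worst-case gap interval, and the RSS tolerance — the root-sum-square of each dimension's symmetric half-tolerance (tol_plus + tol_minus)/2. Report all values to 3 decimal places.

nominal=-34.190 wc=[-36.351,-32.495] rss=0.766

Stack each dimension's contribution:
  +A: nom +27.810 → Σnom=27.810; wc +0.440/-0.078 → slack +0.440/-0.078; half-tol=0.259, Σhalf²=0.067081
  +B: nom +24.800 → Σnom=52.610; wc +0.442/-0.442 → slack +0.882/-0.520; half-tol=0.442, Σhalf²=0.262445
  -C: nom -46.000 → Σnom=6.610; wc +0.180/-0.485 → slack +1.062/-1.005; half-tol=0.333, Σhalf²=0.373001
  -D: nom -28.900 → Σnom=-22.290; wc +0.027/-0.380 → slack +1.089/-1.385; half-tol=0.204, Σhalf²=0.414414
  -E: nom -18.200 → Σnom=-40.490; wc +0.226/-0.226 → slack +1.315/-1.611; half-tol=0.226, Σhalf²=0.465490
  +F: nom +13.200 → Σnom=-27.290; wc +0.030/-0.270 → slack +1.345/-1.881; half-tol=0.150, Σhalf²=0.487990
  -G: nom -6.900 → Σnom=-34.190; wc +0.350/-0.280 → slack +1.695/-2.161; half-tol=0.315, Σhalf²=0.587215
Nominal = -34.190. Worst-case = [-34.190 - 2.161, -34.190 + 1.695] = [-36.351, -32.495]. RSS = √0.587215 = 0.766.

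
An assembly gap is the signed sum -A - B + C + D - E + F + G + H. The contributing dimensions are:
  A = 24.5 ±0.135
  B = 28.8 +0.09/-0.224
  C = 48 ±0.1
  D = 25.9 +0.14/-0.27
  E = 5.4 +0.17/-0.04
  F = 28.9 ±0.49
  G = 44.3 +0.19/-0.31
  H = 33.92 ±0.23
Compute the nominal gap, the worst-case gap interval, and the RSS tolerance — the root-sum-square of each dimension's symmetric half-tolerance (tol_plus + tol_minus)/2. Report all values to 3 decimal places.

nominal=122.320 wc=[120.525,123.869] rss=0.679

Stack each dimension's contribution:
  -A: nom -24.500 → Σnom=-24.500; wc +0.135/-0.135 → slack +0.135/-0.135; half-tol=0.135, Σhalf²=0.018225
  -B: nom -28.800 → Σnom=-53.300; wc +0.224/-0.090 → slack +0.359/-0.225; half-tol=0.157, Σhalf²=0.042874
  +C: nom +48.000 → Σnom=-5.300; wc +0.100/-0.100 → slack +0.459/-0.325; half-tol=0.100, Σhalf²=0.052874
  +D: nom +25.900 → Σnom=20.600; wc +0.140/-0.270 → slack +0.599/-0.595; half-tol=0.205, Σhalf²=0.094899
  -E: nom -5.400 → Σnom=15.200; wc +0.040/-0.170 → slack +0.639/-0.765; half-tol=0.105, Σhalf²=0.105924
  +F: nom +28.900 → Σnom=44.100; wc +0.490/-0.490 → slack +1.129/-1.255; half-tol=0.490, Σhalf²=0.346024
  +G: nom +44.300 → Σnom=88.400; wc +0.190/-0.310 → slack +1.319/-1.565; half-tol=0.250, Σhalf²=0.408524
  +H: nom +33.920 → Σnom=122.320; wc +0.230/-0.230 → slack +1.549/-1.795; half-tol=0.230, Σhalf²=0.461424
Nominal = 122.320. Worst-case = [122.320 - 1.795, 122.320 + 1.549] = [120.525, 123.869]. RSS = √0.461424 = 0.679.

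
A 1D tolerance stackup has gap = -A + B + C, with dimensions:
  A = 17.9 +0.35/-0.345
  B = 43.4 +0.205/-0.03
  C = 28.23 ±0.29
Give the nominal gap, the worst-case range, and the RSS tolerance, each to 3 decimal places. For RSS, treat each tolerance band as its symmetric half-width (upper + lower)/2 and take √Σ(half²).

nominal=53.730 wc=[53.060,54.570] rss=0.468

Stack each dimension's contribution:
  -A: nom -17.900 → Σnom=-17.900; wc +0.345/-0.350 → slack +0.345/-0.350; half-tol=0.347, Σhalf²=0.120756
  +B: nom +43.400 → Σnom=25.500; wc +0.205/-0.030 → slack +0.550/-0.380; half-tol=0.117, Σhalf²=0.134562
  +C: nom +28.230 → Σnom=53.730; wc +0.290/-0.290 → slack +0.840/-0.670; half-tol=0.290, Σhalf²=0.218662
Nominal = 53.730. Worst-case = [53.730 - 0.670, 53.730 + 0.840] = [53.060, 54.570]. RSS = √0.218662 = 0.468.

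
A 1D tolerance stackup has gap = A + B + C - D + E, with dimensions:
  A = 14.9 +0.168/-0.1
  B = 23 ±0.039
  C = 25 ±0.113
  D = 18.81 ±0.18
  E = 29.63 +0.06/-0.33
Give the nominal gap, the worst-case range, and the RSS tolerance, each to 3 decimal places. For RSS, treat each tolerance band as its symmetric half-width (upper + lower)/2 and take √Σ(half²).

nominal=73.720 wc=[72.958,74.280] rss=0.320

Stack each dimension's contribution:
  +A: nom +14.900 → Σnom=14.900; wc +0.168/-0.100 → slack +0.168/-0.100; half-tol=0.134, Σhalf²=0.017956
  +B: nom +23.000 → Σnom=37.900; wc +0.039/-0.039 → slack +0.207/-0.139; half-tol=0.039, Σhalf²=0.019477
  +C: nom +25.000 → Σnom=62.900; wc +0.113/-0.113 → slack +0.320/-0.252; half-tol=0.113, Σhalf²=0.032246
  -D: nom -18.810 → Σnom=44.090; wc +0.180/-0.180 → slack +0.500/-0.432; half-tol=0.180, Σhalf²=0.064646
  +E: nom +29.630 → Σnom=73.720; wc +0.060/-0.330 → slack +0.560/-0.762; half-tol=0.195, Σhalf²=0.102671
Nominal = 73.720. Worst-case = [73.720 - 0.762, 73.720 + 0.560] = [72.958, 74.280]. RSS = √0.102671 = 0.320.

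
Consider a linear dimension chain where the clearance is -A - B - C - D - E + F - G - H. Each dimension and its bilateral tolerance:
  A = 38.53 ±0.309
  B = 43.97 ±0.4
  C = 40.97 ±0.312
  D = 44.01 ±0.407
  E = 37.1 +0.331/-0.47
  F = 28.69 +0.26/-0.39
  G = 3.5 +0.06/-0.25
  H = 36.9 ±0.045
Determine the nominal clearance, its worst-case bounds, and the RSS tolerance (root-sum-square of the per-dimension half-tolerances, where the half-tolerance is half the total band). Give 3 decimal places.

Stack each dimension's contribution:
  -A: nom -38.530 → Σnom=-38.530; wc +0.309/-0.309 → slack +0.309/-0.309; half-tol=0.309, Σhalf²=0.095481
  -B: nom -43.970 → Σnom=-82.500; wc +0.400/-0.400 → slack +0.709/-0.709; half-tol=0.400, Σhalf²=0.255481
  -C: nom -40.970 → Σnom=-123.470; wc +0.312/-0.312 → slack +1.021/-1.021; half-tol=0.312, Σhalf²=0.352825
  -D: nom -44.010 → Σnom=-167.480; wc +0.407/-0.407 → slack +1.428/-1.428; half-tol=0.407, Σhalf²=0.518474
  -E: nom -37.100 → Σnom=-204.580; wc +0.470/-0.331 → slack +1.898/-1.759; half-tol=0.400, Σhalf²=0.678874
  +F: nom +28.690 → Σnom=-175.890; wc +0.260/-0.390 → slack +2.158/-2.149; half-tol=0.325, Σhalf²=0.784499
  -G: nom -3.500 → Σnom=-179.390; wc +0.250/-0.060 → slack +2.408/-2.209; half-tol=0.155, Σhalf²=0.808524
  -H: nom -36.900 → Σnom=-216.290; wc +0.045/-0.045 → slack +2.453/-2.254; half-tol=0.045, Σhalf²=0.810549
Nominal = -216.290. Worst-case = [-216.290 - 2.254, -216.290 + 2.453] = [-218.544, -213.837]. RSS = √0.810549 = 0.900.

nominal=-216.290 wc=[-218.544,-213.837] rss=0.900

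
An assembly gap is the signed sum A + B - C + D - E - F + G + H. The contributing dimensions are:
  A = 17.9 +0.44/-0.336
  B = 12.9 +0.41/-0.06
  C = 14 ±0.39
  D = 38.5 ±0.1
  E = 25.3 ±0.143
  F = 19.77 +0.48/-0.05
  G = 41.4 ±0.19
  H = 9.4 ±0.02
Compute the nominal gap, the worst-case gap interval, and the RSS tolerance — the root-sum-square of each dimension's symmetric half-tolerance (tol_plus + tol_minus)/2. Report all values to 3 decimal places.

Stack each dimension's contribution:
  +A: nom +17.900 → Σnom=17.900; wc +0.440/-0.336 → slack +0.440/-0.336; half-tol=0.388, Σhalf²=0.150544
  +B: nom +12.900 → Σnom=30.800; wc +0.410/-0.060 → slack +0.850/-0.396; half-tol=0.235, Σhalf²=0.205769
  -C: nom -14.000 → Σnom=16.800; wc +0.390/-0.390 → slack +1.240/-0.786; half-tol=0.390, Σhalf²=0.357869
  +D: nom +38.500 → Σnom=55.300; wc +0.100/-0.100 → slack +1.340/-0.886; half-tol=0.100, Σhalf²=0.367869
  -E: nom -25.300 → Σnom=30.000; wc +0.143/-0.143 → slack +1.483/-1.029; half-tol=0.143, Σhalf²=0.388318
  -F: nom -19.770 → Σnom=10.230; wc +0.050/-0.480 → slack +1.533/-1.509; half-tol=0.265, Σhalf²=0.458543
  +G: nom +41.400 → Σnom=51.630; wc +0.190/-0.190 → slack +1.723/-1.699; half-tol=0.190, Σhalf²=0.494643
  +H: nom +9.400 → Σnom=61.030; wc +0.020/-0.020 → slack +1.743/-1.719; half-tol=0.020, Σhalf²=0.495043
Nominal = 61.030. Worst-case = [61.030 - 1.719, 61.030 + 1.743] = [59.311, 62.773]. RSS = √0.495043 = 0.704.

nominal=61.030 wc=[59.311,62.773] rss=0.704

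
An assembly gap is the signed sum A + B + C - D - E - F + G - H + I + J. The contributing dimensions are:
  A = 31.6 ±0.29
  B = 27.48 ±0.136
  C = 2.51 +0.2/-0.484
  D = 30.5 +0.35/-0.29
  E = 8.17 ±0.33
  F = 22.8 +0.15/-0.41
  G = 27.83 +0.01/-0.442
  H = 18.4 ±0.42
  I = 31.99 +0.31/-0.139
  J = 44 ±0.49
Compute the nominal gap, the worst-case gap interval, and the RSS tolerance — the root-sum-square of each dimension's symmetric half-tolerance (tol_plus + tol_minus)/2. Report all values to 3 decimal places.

Stack each dimension's contribution:
  +A: nom +31.600 → Σnom=31.600; wc +0.290/-0.290 → slack +0.290/-0.290; half-tol=0.290, Σhalf²=0.084100
  +B: nom +27.480 → Σnom=59.080; wc +0.136/-0.136 → slack +0.426/-0.426; half-tol=0.136, Σhalf²=0.102596
  +C: nom +2.510 → Σnom=61.590; wc +0.200/-0.484 → slack +0.626/-0.910; half-tol=0.342, Σhalf²=0.219560
  -D: nom -30.500 → Σnom=31.090; wc +0.290/-0.350 → slack +0.916/-1.260; half-tol=0.320, Σhalf²=0.321960
  -E: nom -8.170 → Σnom=22.920; wc +0.330/-0.330 → slack +1.246/-1.590; half-tol=0.330, Σhalf²=0.430860
  -F: nom -22.800 → Σnom=0.120; wc +0.410/-0.150 → slack +1.656/-1.740; half-tol=0.280, Σhalf²=0.509260
  +G: nom +27.830 → Σnom=27.950; wc +0.010/-0.442 → slack +1.666/-2.182; half-tol=0.226, Σhalf²=0.560336
  -H: nom -18.400 → Σnom=9.550; wc +0.420/-0.420 → slack +2.086/-2.602; half-tol=0.420, Σhalf²=0.736736
  +I: nom +31.990 → Σnom=41.540; wc +0.310/-0.139 → slack +2.396/-2.741; half-tol=0.225, Σhalf²=0.787136
  +J: nom +44.000 → Σnom=85.540; wc +0.490/-0.490 → slack +2.886/-3.231; half-tol=0.490, Σhalf²=1.027236
Nominal = 85.540. Worst-case = [85.540 - 3.231, 85.540 + 2.886] = [82.309, 88.426]. RSS = √1.027236 = 1.014.

nominal=85.540 wc=[82.309,88.426] rss=1.014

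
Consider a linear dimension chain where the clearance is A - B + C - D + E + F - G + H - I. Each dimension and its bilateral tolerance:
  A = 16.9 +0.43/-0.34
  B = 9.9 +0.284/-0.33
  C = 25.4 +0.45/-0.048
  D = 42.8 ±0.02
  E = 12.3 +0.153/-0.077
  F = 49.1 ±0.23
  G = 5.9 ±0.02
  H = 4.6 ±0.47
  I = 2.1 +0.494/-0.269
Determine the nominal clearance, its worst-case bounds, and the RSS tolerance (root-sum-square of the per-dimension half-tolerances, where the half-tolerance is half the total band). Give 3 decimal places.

nominal=47.600 wc=[45.617,49.972] rss=0.859

Stack each dimension's contribution:
  +A: nom +16.900 → Σnom=16.900; wc +0.430/-0.340 → slack +0.430/-0.340; half-tol=0.385, Σhalf²=0.148225
  -B: nom -9.900 → Σnom=7.000; wc +0.330/-0.284 → slack +0.760/-0.624; half-tol=0.307, Σhalf²=0.242474
  +C: nom +25.400 → Σnom=32.400; wc +0.450/-0.048 → slack +1.210/-0.672; half-tol=0.249, Σhalf²=0.304475
  -D: nom -42.800 → Σnom=-10.400; wc +0.020/-0.020 → slack +1.230/-0.692; half-tol=0.020, Σhalf²=0.304875
  +E: nom +12.300 → Σnom=1.900; wc +0.153/-0.077 → slack +1.383/-0.769; half-tol=0.115, Σhalf²=0.318100
  +F: nom +49.100 → Σnom=51.000; wc +0.230/-0.230 → slack +1.613/-0.999; half-tol=0.230, Σhalf²=0.371000
  -G: nom -5.900 → Σnom=45.100; wc +0.020/-0.020 → slack +1.633/-1.019; half-tol=0.020, Σhalf²=0.371400
  +H: nom +4.600 → Σnom=49.700; wc +0.470/-0.470 → slack +2.103/-1.489; half-tol=0.470, Σhalf²=0.592300
  -I: nom -2.100 → Σnom=47.600; wc +0.269/-0.494 → slack +2.372/-1.983; half-tol=0.382, Σhalf²=0.737842
Nominal = 47.600. Worst-case = [47.600 - 1.983, 47.600 + 2.372] = [45.617, 49.972]. RSS = √0.737842 = 0.859.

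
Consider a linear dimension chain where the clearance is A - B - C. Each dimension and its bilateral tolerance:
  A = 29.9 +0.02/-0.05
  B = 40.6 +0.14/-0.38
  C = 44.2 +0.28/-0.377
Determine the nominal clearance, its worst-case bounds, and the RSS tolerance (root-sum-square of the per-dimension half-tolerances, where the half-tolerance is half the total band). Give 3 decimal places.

nominal=-54.900 wc=[-55.370,-54.123] rss=0.420

Stack each dimension's contribution:
  +A: nom +29.900 → Σnom=29.900; wc +0.020/-0.050 → slack +0.020/-0.050; half-tol=0.035, Σhalf²=0.001225
  -B: nom -40.600 → Σnom=-10.700; wc +0.380/-0.140 → slack +0.400/-0.190; half-tol=0.260, Σhalf²=0.068825
  -C: nom -44.200 → Σnom=-54.900; wc +0.377/-0.280 → slack +0.777/-0.470; half-tol=0.329, Σhalf²=0.176737
Nominal = -54.900. Worst-case = [-54.900 - 0.470, -54.900 + 0.777] = [-55.370, -54.123]. RSS = √0.176737 = 0.420.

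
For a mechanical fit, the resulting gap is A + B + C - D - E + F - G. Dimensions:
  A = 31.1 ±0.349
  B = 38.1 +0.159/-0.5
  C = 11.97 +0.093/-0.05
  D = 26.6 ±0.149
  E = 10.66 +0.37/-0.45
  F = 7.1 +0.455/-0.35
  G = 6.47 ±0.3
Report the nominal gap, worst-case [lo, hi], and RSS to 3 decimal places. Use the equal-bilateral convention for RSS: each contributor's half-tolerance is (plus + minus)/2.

Stack each dimension's contribution:
  +A: nom +31.100 → Σnom=31.100; wc +0.349/-0.349 → slack +0.349/-0.349; half-tol=0.349, Σhalf²=0.121801
  +B: nom +38.100 → Σnom=69.200; wc +0.159/-0.500 → slack +0.508/-0.849; half-tol=0.330, Σhalf²=0.230371
  +C: nom +11.970 → Σnom=81.170; wc +0.093/-0.050 → slack +0.601/-0.899; half-tol=0.072, Σhalf²=0.235483
  -D: nom -26.600 → Σnom=54.570; wc +0.149/-0.149 → slack +0.750/-1.048; half-tol=0.149, Σhalf²=0.257684
  -E: nom -10.660 → Σnom=43.910; wc +0.450/-0.370 → slack +1.200/-1.418; half-tol=0.410, Σhalf²=0.425785
  +F: nom +7.100 → Σnom=51.010; wc +0.455/-0.350 → slack +1.655/-1.768; half-tol=0.402, Σhalf²=0.587791
  -G: nom -6.470 → Σnom=44.540; wc +0.300/-0.300 → slack +1.955/-2.068; half-tol=0.300, Σhalf²=0.677791
Nominal = 44.540. Worst-case = [44.540 - 2.068, 44.540 + 1.955] = [42.472, 46.495]. RSS = √0.677791 = 0.823.

nominal=44.540 wc=[42.472,46.495] rss=0.823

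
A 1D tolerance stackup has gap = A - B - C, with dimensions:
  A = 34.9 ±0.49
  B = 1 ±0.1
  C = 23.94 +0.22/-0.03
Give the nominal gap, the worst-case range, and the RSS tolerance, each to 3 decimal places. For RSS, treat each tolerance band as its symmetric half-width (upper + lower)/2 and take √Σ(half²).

nominal=9.960 wc=[9.150,10.580] rss=0.515

Stack each dimension's contribution:
  +A: nom +34.900 → Σnom=34.900; wc +0.490/-0.490 → slack +0.490/-0.490; half-tol=0.490, Σhalf²=0.240100
  -B: nom -1.000 → Σnom=33.900; wc +0.100/-0.100 → slack +0.590/-0.590; half-tol=0.100, Σhalf²=0.250100
  -C: nom -23.940 → Σnom=9.960; wc +0.030/-0.220 → slack +0.620/-0.810; half-tol=0.125, Σhalf²=0.265725
Nominal = 9.960. Worst-case = [9.960 - 0.810, 9.960 + 0.620] = [9.150, 10.580]. RSS = √0.265725 = 0.515.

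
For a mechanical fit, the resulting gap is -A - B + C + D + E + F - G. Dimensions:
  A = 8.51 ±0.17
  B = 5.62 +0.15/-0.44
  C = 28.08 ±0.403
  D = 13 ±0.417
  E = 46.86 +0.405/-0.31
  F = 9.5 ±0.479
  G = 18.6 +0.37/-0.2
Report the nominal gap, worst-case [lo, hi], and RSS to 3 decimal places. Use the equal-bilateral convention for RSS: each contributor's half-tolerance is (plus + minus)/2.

Stack each dimension's contribution:
  -A: nom -8.510 → Σnom=-8.510; wc +0.170/-0.170 → slack +0.170/-0.170; half-tol=0.170, Σhalf²=0.028900
  -B: nom -5.620 → Σnom=-14.130; wc +0.440/-0.150 → slack +0.610/-0.320; half-tol=0.295, Σhalf²=0.115925
  +C: nom +28.080 → Σnom=13.950; wc +0.403/-0.403 → slack +1.013/-0.723; half-tol=0.403, Σhalf²=0.278334
  +D: nom +13.000 → Σnom=26.950; wc +0.417/-0.417 → slack +1.430/-1.140; half-tol=0.417, Σhalf²=0.452223
  +E: nom +46.860 → Σnom=73.810; wc +0.405/-0.310 → slack +1.835/-1.450; half-tol=0.358, Σhalf²=0.580029
  +F: nom +9.500 → Σnom=83.310; wc +0.479/-0.479 → slack +2.314/-1.929; half-tol=0.479, Σhalf²=0.809470
  -G: nom -18.600 → Σnom=64.710; wc +0.200/-0.370 → slack +2.514/-2.299; half-tol=0.285, Σhalf²=0.890695
Nominal = 64.710. Worst-case = [64.710 - 2.299, 64.710 + 2.514] = [62.411, 67.224]. RSS = √0.890695 = 0.944.

nominal=64.710 wc=[62.411,67.224] rss=0.944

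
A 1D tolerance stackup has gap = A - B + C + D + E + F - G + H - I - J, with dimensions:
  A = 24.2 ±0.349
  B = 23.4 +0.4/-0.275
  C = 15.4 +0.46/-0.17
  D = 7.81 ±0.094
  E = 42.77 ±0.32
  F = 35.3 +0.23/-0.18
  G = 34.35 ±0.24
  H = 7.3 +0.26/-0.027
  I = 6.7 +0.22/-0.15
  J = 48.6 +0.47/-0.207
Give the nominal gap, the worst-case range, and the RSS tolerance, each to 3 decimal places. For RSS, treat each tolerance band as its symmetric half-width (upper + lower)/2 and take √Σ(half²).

Stack each dimension's contribution:
  +A: nom +24.200 → Σnom=24.200; wc +0.349/-0.349 → slack +0.349/-0.349; half-tol=0.349, Σhalf²=0.121801
  -B: nom -23.400 → Σnom=0.800; wc +0.275/-0.400 → slack +0.624/-0.749; half-tol=0.338, Σhalf²=0.235707
  +C: nom +15.400 → Σnom=16.200; wc +0.460/-0.170 → slack +1.084/-0.919; half-tol=0.315, Σhalf²=0.334932
  +D: nom +7.810 → Σnom=24.010; wc +0.094/-0.094 → slack +1.178/-1.013; half-tol=0.094, Σhalf²=0.343768
  +E: nom +42.770 → Σnom=66.780; wc +0.320/-0.320 → slack +1.498/-1.333; half-tol=0.320, Σhalf²=0.446168
  +F: nom +35.300 → Σnom=102.080; wc +0.230/-0.180 → slack +1.728/-1.513; half-tol=0.205, Σhalf²=0.488193
  -G: nom -34.350 → Σnom=67.730; wc +0.240/-0.240 → slack +1.968/-1.753; half-tol=0.240, Σhalf²=0.545793
  +H: nom +7.300 → Σnom=75.030; wc +0.260/-0.027 → slack +2.228/-1.780; half-tol=0.144, Σhalf²=0.566385
  -I: nom -6.700 → Σnom=68.330; wc +0.150/-0.220 → slack +2.378/-2.000; half-tol=0.185, Σhalf²=0.600610
  -J: nom -48.600 → Σnom=19.730; wc +0.207/-0.470 → slack +2.585/-2.470; half-tol=0.338, Σhalf²=0.715193
Nominal = 19.730. Worst-case = [19.730 - 2.470, 19.730 + 2.585] = [17.260, 22.315]. RSS = √0.715193 = 0.846.

nominal=19.730 wc=[17.260,22.315] rss=0.846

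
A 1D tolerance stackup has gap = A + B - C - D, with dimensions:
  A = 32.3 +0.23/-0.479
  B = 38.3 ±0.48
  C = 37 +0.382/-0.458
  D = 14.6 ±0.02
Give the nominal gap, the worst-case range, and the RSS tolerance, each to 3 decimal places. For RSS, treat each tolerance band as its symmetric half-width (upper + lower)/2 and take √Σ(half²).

Stack each dimension's contribution:
  +A: nom +32.300 → Σnom=32.300; wc +0.230/-0.479 → slack +0.230/-0.479; half-tol=0.354, Σhalf²=0.125670
  +B: nom +38.300 → Σnom=70.600; wc +0.480/-0.480 → slack +0.710/-0.959; half-tol=0.480, Σhalf²=0.356070
  -C: nom -37.000 → Σnom=33.600; wc +0.458/-0.382 → slack +1.168/-1.341; half-tol=0.420, Σhalf²=0.532470
  -D: nom -14.600 → Σnom=19.000; wc +0.020/-0.020 → slack +1.188/-1.361; half-tol=0.020, Σhalf²=0.532870
Nominal = 19.000. Worst-case = [19.000 - 1.361, 19.000 + 1.188] = [17.639, 20.188]. RSS = √0.532870 = 0.730.

nominal=19.000 wc=[17.639,20.188] rss=0.730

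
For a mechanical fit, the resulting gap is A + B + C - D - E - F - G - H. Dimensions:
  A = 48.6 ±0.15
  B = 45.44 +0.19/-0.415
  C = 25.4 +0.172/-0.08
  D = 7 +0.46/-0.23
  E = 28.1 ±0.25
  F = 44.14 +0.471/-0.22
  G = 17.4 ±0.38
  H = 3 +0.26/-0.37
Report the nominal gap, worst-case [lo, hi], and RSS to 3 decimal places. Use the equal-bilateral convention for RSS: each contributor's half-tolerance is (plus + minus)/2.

nominal=19.800 wc=[17.334,21.762] rss=0.821

Stack each dimension's contribution:
  +A: nom +48.600 → Σnom=48.600; wc +0.150/-0.150 → slack +0.150/-0.150; half-tol=0.150, Σhalf²=0.022500
  +B: nom +45.440 → Σnom=94.040; wc +0.190/-0.415 → slack +0.340/-0.565; half-tol=0.302, Σhalf²=0.114006
  +C: nom +25.400 → Σnom=119.440; wc +0.172/-0.080 → slack +0.512/-0.645; half-tol=0.126, Σhalf²=0.129882
  -D: nom -7.000 → Σnom=112.440; wc +0.230/-0.460 → slack +0.742/-1.105; half-tol=0.345, Σhalf²=0.248907
  -E: nom -28.100 → Σnom=84.340; wc +0.250/-0.250 → slack +0.992/-1.355; half-tol=0.250, Σhalf²=0.311407
  -F: nom -44.140 → Σnom=40.200; wc +0.220/-0.471 → slack +1.212/-1.826; half-tol=0.345, Σhalf²=0.430778
  -G: nom -17.400 → Σnom=22.800; wc +0.380/-0.380 → slack +1.592/-2.206; half-tol=0.380, Σhalf²=0.575178
  -H: nom -3.000 → Σnom=19.800; wc +0.370/-0.260 → slack +1.962/-2.466; half-tol=0.315, Σhalf²=0.674403
Nominal = 19.800. Worst-case = [19.800 - 2.466, 19.800 + 1.962] = [17.334, 21.762]. RSS = √0.674403 = 0.821.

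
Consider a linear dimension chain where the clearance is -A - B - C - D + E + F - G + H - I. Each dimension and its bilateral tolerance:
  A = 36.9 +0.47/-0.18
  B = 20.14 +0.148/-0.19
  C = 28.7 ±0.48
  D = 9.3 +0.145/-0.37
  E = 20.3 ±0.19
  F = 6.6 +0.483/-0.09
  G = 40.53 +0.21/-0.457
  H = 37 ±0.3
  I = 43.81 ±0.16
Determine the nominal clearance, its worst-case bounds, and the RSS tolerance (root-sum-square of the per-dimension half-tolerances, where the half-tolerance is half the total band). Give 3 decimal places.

nominal=-115.480 wc=[-117.673,-112.670] rss=0.881

Stack each dimension's contribution:
  -A: nom -36.900 → Σnom=-36.900; wc +0.180/-0.470 → slack +0.180/-0.470; half-tol=0.325, Σhalf²=0.105625
  -B: nom -20.140 → Σnom=-57.040; wc +0.190/-0.148 → slack +0.370/-0.618; half-tol=0.169, Σhalf²=0.134186
  -C: nom -28.700 → Σnom=-85.740; wc +0.480/-0.480 → slack +0.850/-1.098; half-tol=0.480, Σhalf²=0.364586
  -D: nom -9.300 → Σnom=-95.040; wc +0.370/-0.145 → slack +1.220/-1.243; half-tol=0.258, Σhalf²=0.430892
  +E: nom +20.300 → Σnom=-74.740; wc +0.190/-0.190 → slack +1.410/-1.433; half-tol=0.190, Σhalf²=0.466992
  +F: nom +6.600 → Σnom=-68.140; wc +0.483/-0.090 → slack +1.893/-1.523; half-tol=0.286, Σhalf²=0.549075
  -G: nom -40.530 → Σnom=-108.670; wc +0.457/-0.210 → slack +2.350/-1.733; half-tol=0.334, Σhalf²=0.660297
  +H: nom +37.000 → Σnom=-71.670; wc +0.300/-0.300 → slack +2.650/-2.033; half-tol=0.300, Σhalf²=0.750297
  -I: nom -43.810 → Σnom=-115.480; wc +0.160/-0.160 → slack +2.810/-2.193; half-tol=0.160, Σhalf²=0.775897
Nominal = -115.480. Worst-case = [-115.480 - 2.193, -115.480 + 2.810] = [-117.673, -112.670]. RSS = √0.775897 = 0.881.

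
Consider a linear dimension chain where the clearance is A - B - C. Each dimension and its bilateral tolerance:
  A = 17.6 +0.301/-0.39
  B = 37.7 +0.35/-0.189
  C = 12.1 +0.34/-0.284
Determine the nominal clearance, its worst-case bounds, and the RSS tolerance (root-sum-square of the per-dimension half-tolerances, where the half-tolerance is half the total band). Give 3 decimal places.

Stack each dimension's contribution:
  +A: nom +17.600 → Σnom=17.600; wc +0.301/-0.390 → slack +0.301/-0.390; half-tol=0.346, Σhalf²=0.119370
  -B: nom -37.700 → Σnom=-20.100; wc +0.189/-0.350 → slack +0.490/-0.740; half-tol=0.269, Σhalf²=0.192001
  -C: nom -12.100 → Σnom=-32.200; wc +0.284/-0.340 → slack +0.774/-1.080; half-tol=0.312, Σhalf²=0.289345
Nominal = -32.200. Worst-case = [-32.200 - 1.080, -32.200 + 0.774] = [-33.280, -31.426]. RSS = √0.289345 = 0.538.

nominal=-32.200 wc=[-33.280,-31.426] rss=0.538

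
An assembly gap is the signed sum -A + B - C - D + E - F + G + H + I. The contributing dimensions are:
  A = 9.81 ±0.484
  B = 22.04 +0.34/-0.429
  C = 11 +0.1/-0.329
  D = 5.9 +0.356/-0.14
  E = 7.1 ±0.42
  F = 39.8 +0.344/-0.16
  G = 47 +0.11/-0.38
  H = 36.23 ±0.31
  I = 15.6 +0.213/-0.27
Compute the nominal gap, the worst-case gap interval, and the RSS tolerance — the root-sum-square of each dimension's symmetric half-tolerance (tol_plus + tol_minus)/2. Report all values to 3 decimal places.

Stack each dimension's contribution:
  -A: nom -9.810 → Σnom=-9.810; wc +0.484/-0.484 → slack +0.484/-0.484; half-tol=0.484, Σhalf²=0.234256
  +B: nom +22.040 → Σnom=12.230; wc +0.340/-0.429 → slack +0.824/-0.913; half-tol=0.385, Σhalf²=0.382096
  -C: nom -11.000 → Σnom=1.230; wc +0.329/-0.100 → slack +1.153/-1.013; half-tol=0.215, Σhalf²=0.428107
  -D: nom -5.900 → Σnom=-4.670; wc +0.140/-0.356 → slack +1.293/-1.369; half-tol=0.248, Σhalf²=0.489611
  +E: nom +7.100 → Σnom=2.430; wc +0.420/-0.420 → slack +1.713/-1.789; half-tol=0.420, Σhalf²=0.666011
  -F: nom -39.800 → Σnom=-37.370; wc +0.160/-0.344 → slack +1.873/-2.133; half-tol=0.252, Σhalf²=0.729515
  +G: nom +47.000 → Σnom=9.630; wc +0.110/-0.380 → slack +1.983/-2.513; half-tol=0.245, Σhalf²=0.789540
  +H: nom +36.230 → Σnom=45.860; wc +0.310/-0.310 → slack +2.293/-2.823; half-tol=0.310, Σhalf²=0.885640
  +I: nom +15.600 → Σnom=61.460; wc +0.213/-0.270 → slack +2.506/-3.093; half-tol=0.241, Σhalf²=0.943962
Nominal = 61.460. Worst-case = [61.460 - 3.093, 61.460 + 2.506] = [58.367, 63.966]. RSS = √0.943962 = 0.972.

nominal=61.460 wc=[58.367,63.966] rss=0.972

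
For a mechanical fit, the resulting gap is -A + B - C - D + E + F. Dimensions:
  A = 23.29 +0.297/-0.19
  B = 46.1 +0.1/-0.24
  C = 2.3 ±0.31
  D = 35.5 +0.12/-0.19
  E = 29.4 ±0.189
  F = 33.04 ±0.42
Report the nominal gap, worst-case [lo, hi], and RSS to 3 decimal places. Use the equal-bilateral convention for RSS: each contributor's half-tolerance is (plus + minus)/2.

Stack each dimension's contribution:
  -A: nom -23.290 → Σnom=-23.290; wc +0.190/-0.297 → slack +0.190/-0.297; half-tol=0.243, Σhalf²=0.059292
  +B: nom +46.100 → Σnom=22.810; wc +0.100/-0.240 → slack +0.290/-0.537; half-tol=0.170, Σhalf²=0.088192
  -C: nom -2.300 → Σnom=20.510; wc +0.310/-0.310 → slack +0.600/-0.847; half-tol=0.310, Σhalf²=0.184292
  -D: nom -35.500 → Σnom=-14.990; wc +0.190/-0.120 → slack +0.790/-0.967; half-tol=0.155, Σhalf²=0.208317
  +E: nom +29.400 → Σnom=14.410; wc +0.189/-0.189 → slack +0.979/-1.156; half-tol=0.189, Σhalf²=0.244038
  +F: nom +33.040 → Σnom=47.450; wc +0.420/-0.420 → slack +1.399/-1.576; half-tol=0.420, Σhalf²=0.420438
Nominal = 47.450. Worst-case = [47.450 - 1.576, 47.450 + 1.399] = [45.874, 48.849]. RSS = √0.420438 = 0.648.

nominal=47.450 wc=[45.874,48.849] rss=0.648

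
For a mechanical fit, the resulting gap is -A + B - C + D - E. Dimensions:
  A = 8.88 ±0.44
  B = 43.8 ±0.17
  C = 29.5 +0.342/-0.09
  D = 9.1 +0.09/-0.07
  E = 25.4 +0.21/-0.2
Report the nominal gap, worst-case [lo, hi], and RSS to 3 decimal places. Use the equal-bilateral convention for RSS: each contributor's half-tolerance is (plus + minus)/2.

nominal=-10.880 wc=[-12.112,-9.890] rss=0.564

Stack each dimension's contribution:
  -A: nom -8.880 → Σnom=-8.880; wc +0.440/-0.440 → slack +0.440/-0.440; half-tol=0.440, Σhalf²=0.193600
  +B: nom +43.800 → Σnom=34.920; wc +0.170/-0.170 → slack +0.610/-0.610; half-tol=0.170, Σhalf²=0.222500
  -C: nom -29.500 → Σnom=5.420; wc +0.090/-0.342 → slack +0.700/-0.952; half-tol=0.216, Σhalf²=0.269156
  +D: nom +9.100 → Σnom=14.520; wc +0.090/-0.070 → slack +0.790/-1.022; half-tol=0.080, Σhalf²=0.275556
  -E: nom -25.400 → Σnom=-10.880; wc +0.200/-0.210 → slack +0.990/-1.232; half-tol=0.205, Σhalf²=0.317581
Nominal = -10.880. Worst-case = [-10.880 - 1.232, -10.880 + 0.990] = [-12.112, -9.890]. RSS = √0.317581 = 0.564.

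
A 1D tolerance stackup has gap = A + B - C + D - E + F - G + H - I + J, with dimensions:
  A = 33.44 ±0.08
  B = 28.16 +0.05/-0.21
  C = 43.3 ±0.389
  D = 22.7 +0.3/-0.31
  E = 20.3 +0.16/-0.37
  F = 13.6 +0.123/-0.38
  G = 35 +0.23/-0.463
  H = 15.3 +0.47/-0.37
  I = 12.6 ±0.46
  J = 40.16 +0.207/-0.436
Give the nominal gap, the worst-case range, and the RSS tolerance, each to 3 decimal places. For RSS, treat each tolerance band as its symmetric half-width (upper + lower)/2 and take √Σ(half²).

nominal=42.160 wc=[39.135,45.072] rss=1.006

Stack each dimension's contribution:
  +A: nom +33.440 → Σnom=33.440; wc +0.080/-0.080 → slack +0.080/-0.080; half-tol=0.080, Σhalf²=0.006400
  +B: nom +28.160 → Σnom=61.600; wc +0.050/-0.210 → slack +0.130/-0.290; half-tol=0.130, Σhalf²=0.023300
  -C: nom -43.300 → Σnom=18.300; wc +0.389/-0.389 → slack +0.519/-0.679; half-tol=0.389, Σhalf²=0.174621
  +D: nom +22.700 → Σnom=41.000; wc +0.300/-0.310 → slack +0.819/-0.989; half-tol=0.305, Σhalf²=0.267646
  -E: nom -20.300 → Σnom=20.700; wc +0.370/-0.160 → slack +1.189/-1.149; half-tol=0.265, Σhalf²=0.337871
  +F: nom +13.600 → Σnom=34.300; wc +0.123/-0.380 → slack +1.312/-1.529; half-tol=0.252, Σhalf²=0.401123
  -G: nom -35.000 → Σnom=-0.700; wc +0.463/-0.230 → slack +1.775/-1.759; half-tol=0.347, Σhalf²=0.521186
  +H: nom +15.300 → Σnom=14.600; wc +0.470/-0.370 → slack +2.245/-2.129; half-tol=0.420, Σhalf²=0.697586
  -I: nom -12.600 → Σnom=2.000; wc +0.460/-0.460 → slack +2.705/-2.589; half-tol=0.460, Σhalf²=0.909186
  +J: nom +40.160 → Σnom=42.160; wc +0.207/-0.436 → slack +2.912/-3.025; half-tol=0.322, Σhalf²=1.012548
Nominal = 42.160. Worst-case = [42.160 - 3.025, 42.160 + 2.912] = [39.135, 45.072]. RSS = √1.012548 = 1.006.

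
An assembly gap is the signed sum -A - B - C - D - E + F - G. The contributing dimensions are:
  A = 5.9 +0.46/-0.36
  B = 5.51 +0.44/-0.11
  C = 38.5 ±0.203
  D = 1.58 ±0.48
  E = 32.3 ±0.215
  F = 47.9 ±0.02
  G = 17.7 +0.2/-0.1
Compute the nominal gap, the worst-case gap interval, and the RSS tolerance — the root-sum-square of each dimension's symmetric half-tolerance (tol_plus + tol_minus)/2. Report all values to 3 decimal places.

Stack each dimension's contribution:
  -A: nom -5.900 → Σnom=-5.900; wc +0.360/-0.460 → slack +0.360/-0.460; half-tol=0.410, Σhalf²=0.168100
  -B: nom -5.510 → Σnom=-11.410; wc +0.110/-0.440 → slack +0.470/-0.900; half-tol=0.275, Σhalf²=0.243725
  -C: nom -38.500 → Σnom=-49.910; wc +0.203/-0.203 → slack +0.673/-1.103; half-tol=0.203, Σhalf²=0.284934
  -D: nom -1.580 → Σnom=-51.490; wc +0.480/-0.480 → slack +1.153/-1.583; half-tol=0.480, Σhalf²=0.515334
  -E: nom -32.300 → Σnom=-83.790; wc +0.215/-0.215 → slack +1.368/-1.798; half-tol=0.215, Σhalf²=0.561559
  +F: nom +47.900 → Σnom=-35.890; wc +0.020/-0.020 → slack +1.388/-1.818; half-tol=0.020, Σhalf²=0.561959
  -G: nom -17.700 → Σnom=-53.590; wc +0.100/-0.200 → slack +1.488/-2.018; half-tol=0.150, Σhalf²=0.584459
Nominal = -53.590. Worst-case = [-53.590 - 2.018, -53.590 + 1.488] = [-55.608, -52.102]. RSS = √0.584459 = 0.764.

nominal=-53.590 wc=[-55.608,-52.102] rss=0.764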